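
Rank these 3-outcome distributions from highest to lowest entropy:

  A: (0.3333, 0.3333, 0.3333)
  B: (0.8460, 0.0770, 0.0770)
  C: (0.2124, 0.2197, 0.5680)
A > C > B

Key insight: Entropy is maximized by uniform distributions and minimized by concentrated distributions.

- Uniform distributions have maximum entropy log₂(3) = 1.5850 bits
- The more "peaked" or concentrated a distribution, the lower its entropy

Entropies:
  H(A) = 1.5850 bits
  H(B) = 0.7738 bits
  H(C) = 1.4186 bits

Ranking: A > C > B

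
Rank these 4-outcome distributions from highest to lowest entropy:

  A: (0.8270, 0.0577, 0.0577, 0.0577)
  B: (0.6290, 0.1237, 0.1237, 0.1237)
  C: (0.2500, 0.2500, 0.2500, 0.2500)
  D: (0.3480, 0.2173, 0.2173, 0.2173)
C > D > B > A

Key insight: Entropy is maximized by uniform distributions and minimized by concentrated distributions.

Entropies:
  H(A) = 0.9387 bits
  H(B) = 1.5395 bits
  H(C) = 2.0000 bits
  H(D) = 1.9657 bits

Ranking: C > D > B > A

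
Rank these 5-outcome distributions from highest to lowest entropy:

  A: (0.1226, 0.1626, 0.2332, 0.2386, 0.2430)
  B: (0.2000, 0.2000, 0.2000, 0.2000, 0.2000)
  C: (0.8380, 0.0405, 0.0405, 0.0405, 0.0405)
B > A > C

Key insight: Entropy is maximized by uniform distributions and minimized by concentrated distributions.

- Uniform distributions have maximum entropy log₂(5) = 2.3219 bits
- The more "peaked" or concentrated a distribution, the lower its entropy

Entropies:
  H(A) = 2.2764 bits
  H(B) = 2.3219 bits
  H(C) = 0.9631 bits

Ranking: B > A > C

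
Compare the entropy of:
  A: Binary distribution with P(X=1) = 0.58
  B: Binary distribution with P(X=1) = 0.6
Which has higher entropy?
A

For binary distributions, entropy is maximized at p=0.5 and decreases as p moves toward 0 or 1.

H(A) = H(0.58) = 0.9815 bits
H(B) = H(0.6) = 0.9710 bits

Distribution A (p=0.58) is closer to uniform (p=0.5), so it has higher entropy.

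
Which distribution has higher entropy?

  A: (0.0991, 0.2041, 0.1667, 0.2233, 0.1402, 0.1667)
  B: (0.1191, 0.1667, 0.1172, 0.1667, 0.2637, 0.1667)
A

Both distributions are close to uniform, making this a harder comparison.

H(A) = 2.5404 bits
H(B) = 2.5277 bits

The distribution closer to uniform has higher entropy.
Answer: A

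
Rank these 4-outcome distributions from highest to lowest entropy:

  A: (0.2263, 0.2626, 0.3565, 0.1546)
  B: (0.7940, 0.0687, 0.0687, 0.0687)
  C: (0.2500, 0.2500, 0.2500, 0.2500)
C > A > B

Key insight: Entropy is maximized by uniform distributions and minimized by concentrated distributions.

- Uniform distributions have maximum entropy log₂(4) = 2.0000 bits
- The more "peaked" or concentrated a distribution, the lower its entropy

Entropies:
  H(A) = 1.9385 bits
  H(B) = 1.0603 bits
  H(C) = 2.0000 bits

Ranking: C > A > B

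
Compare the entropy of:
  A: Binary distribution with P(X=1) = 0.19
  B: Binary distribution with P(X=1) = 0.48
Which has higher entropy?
B

For binary distributions, entropy is maximized at p=0.5 and decreases as p moves toward 0 or 1.

H(A) = H(0.19) = 0.7015 bits
H(B) = H(0.48) = 0.9988 bits

Distribution B (p=0.48) is closer to uniform (p=0.5), so it has higher entropy.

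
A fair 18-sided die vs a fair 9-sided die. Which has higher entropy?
18-sided die

Both are uniform distributions; for uniform over n outcomes, H = log₂(n). H(18-sided) = log₂(18) = 4.170 bits and H(9-sided) = log₂(9) = 3.170 bits. More outcomes in a uniform distribution means higher entropy.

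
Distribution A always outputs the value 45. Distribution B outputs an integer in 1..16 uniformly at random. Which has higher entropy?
B

A is deterministic, so H(A) = 0. B is uniform over 16 outcomes, so H(B) = log₂(16) = 4.000 bits. Any distribution with genuine randomness has higher entropy than a deterministic one.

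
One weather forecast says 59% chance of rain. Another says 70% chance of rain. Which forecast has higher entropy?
59% forecast

Treat each forecast as a Bernoulli distribution. Binary entropy is maximized at p=0.5 and falls off symmetrically toward 0 or 1. The 59% forecast is closer to 50%, so it is more uncertain. H(59%) ≈ 0.977 bits, H(70%) ≈ 0.881 bits.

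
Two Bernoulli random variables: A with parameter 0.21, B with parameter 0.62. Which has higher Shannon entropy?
B

For binary distributions, entropy is maximized at p=0.5 and decreases as p moves toward 0 or 1.

H(A) = H(0.21) = 0.7415 bits
H(B) = H(0.62) = 0.9580 bits

Distribution B (p=0.62) is closer to uniform (p=0.5), so it has higher entropy.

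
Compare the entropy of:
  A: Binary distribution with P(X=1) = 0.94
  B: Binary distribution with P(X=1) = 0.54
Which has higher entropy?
B

For binary distributions, entropy is maximized at p=0.5 and decreases as p moves toward 0 or 1.

H(A) = H(0.94) = 0.3274 bits
H(B) = H(0.54) = 0.9954 bits

Distribution B (p=0.54) is closer to uniform (p=0.5), so it has higher entropy.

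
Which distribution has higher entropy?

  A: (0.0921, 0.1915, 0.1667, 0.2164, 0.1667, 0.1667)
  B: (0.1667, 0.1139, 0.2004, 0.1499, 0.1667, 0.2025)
B

Both distributions are close to uniform, making this a harder comparison.

H(A) = 2.5439 bits
H(B) = 2.5603 bits

The distribution closer to uniform has higher entropy.
Answer: B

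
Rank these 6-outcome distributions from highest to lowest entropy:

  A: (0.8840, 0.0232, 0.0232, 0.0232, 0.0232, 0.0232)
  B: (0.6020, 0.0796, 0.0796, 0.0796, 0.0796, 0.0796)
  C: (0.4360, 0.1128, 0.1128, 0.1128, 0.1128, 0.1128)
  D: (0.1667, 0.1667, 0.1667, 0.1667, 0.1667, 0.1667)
D > C > B > A

Key insight: Entropy is maximized by uniform distributions and minimized by concentrated distributions.

Entropies:
  H(A) = 0.7871 bits
  H(B) = 1.8939 bits
  H(C) = 2.2977 bits
  H(D) = 2.5850 bits

Ranking: D > C > B > A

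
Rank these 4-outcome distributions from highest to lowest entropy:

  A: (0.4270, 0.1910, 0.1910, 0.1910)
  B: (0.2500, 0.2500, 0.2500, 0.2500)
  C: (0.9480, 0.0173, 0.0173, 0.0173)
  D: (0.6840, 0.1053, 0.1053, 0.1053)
B > A > D > C

Key insight: Entropy is maximized by uniform distributions and minimized by concentrated distributions.

Entropies:
  H(A) = 1.8928 bits
  H(B) = 2.0000 bits
  H(C) = 0.3773 bits
  H(D) = 1.4008 bits

Ranking: B > A > D > C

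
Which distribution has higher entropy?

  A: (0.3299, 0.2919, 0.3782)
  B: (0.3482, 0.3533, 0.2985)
B

Both distributions are close to uniform, making this a harder comparison.

H(A) = 1.5769 bits
H(B) = 1.5809 bits

The distribution closer to uniform has higher entropy.
Answer: B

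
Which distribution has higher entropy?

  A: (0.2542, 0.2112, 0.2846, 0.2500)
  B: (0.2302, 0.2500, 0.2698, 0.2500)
B

Both distributions are close to uniform, making this a harder comparison.

H(A) = 1.9920 bits
H(B) = 1.9977 bits

The distribution closer to uniform has higher entropy.
Answer: B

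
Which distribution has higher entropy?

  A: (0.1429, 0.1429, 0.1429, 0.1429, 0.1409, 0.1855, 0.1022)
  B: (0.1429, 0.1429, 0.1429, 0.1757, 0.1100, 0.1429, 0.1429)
B

Both distributions are close to uniform, making this a harder comparison.

H(A) = 2.7897 bits
H(B) = 2.7964 bits

The distribution closer to uniform has higher entropy.
Answer: B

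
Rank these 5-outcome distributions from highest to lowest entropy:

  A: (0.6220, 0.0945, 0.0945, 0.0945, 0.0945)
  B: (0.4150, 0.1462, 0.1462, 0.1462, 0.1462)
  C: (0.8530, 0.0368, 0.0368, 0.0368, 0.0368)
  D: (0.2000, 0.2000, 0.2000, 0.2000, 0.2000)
D > B > A > C

Key insight: Entropy is maximized by uniform distributions and minimized by concentrated distributions.

Entropies:
  H(A) = 1.7126 bits
  H(B) = 2.1491 bits
  H(C) = 0.8963 bits
  H(D) = 2.3219 bits

Ranking: D > B > A > C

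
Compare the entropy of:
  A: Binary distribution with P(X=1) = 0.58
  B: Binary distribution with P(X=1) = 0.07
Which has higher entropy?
A

For binary distributions, entropy is maximized at p=0.5 and decreases as p moves toward 0 or 1.

H(A) = H(0.58) = 0.9815 bits
H(B) = H(0.07) = 0.3659 bits

Distribution A (p=0.58) is closer to uniform (p=0.5), so it has higher entropy.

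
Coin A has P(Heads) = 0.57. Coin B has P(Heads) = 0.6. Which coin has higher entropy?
A

For binary distributions, entropy is maximized at p=0.5 and decreases as p moves toward 0 or 1.

H(A) = H(0.57) = 0.9858 bits
H(B) = H(0.6) = 0.9710 bits

Distribution A (p=0.57) is closer to uniform (p=0.5), so it has higher entropy.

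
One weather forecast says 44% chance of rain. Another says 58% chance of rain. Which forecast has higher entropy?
44% forecast

Treat each forecast as a Bernoulli distribution. Binary entropy is maximized at p=0.5 and falls off symmetrically toward 0 or 1. The 44% forecast is closer to 50%, so it is more uncertain. H(44%) ≈ 0.990 bits, H(58%) ≈ 0.981 bits.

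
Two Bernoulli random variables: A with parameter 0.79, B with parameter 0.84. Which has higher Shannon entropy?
A

For binary distributions, entropy is maximized at p=0.5 and decreases as p moves toward 0 or 1.

H(A) = H(0.79) = 0.7415 bits
H(B) = H(0.84) = 0.6343 bits

Distribution A (p=0.79) is closer to uniform (p=0.5), so it has higher entropy.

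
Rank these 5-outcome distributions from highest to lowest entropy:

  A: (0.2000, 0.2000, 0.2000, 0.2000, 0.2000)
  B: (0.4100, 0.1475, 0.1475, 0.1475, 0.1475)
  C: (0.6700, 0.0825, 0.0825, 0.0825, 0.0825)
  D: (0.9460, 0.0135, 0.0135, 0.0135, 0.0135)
A > B > C > D

Key insight: Entropy is maximized by uniform distributions and minimized by concentrated distributions.

Entropies:
  H(A) = 2.3219 bits
  H(B) = 2.1565 bits
  H(C) = 1.5749 bits
  H(D) = 0.4112 bits

Ranking: A > B > C > D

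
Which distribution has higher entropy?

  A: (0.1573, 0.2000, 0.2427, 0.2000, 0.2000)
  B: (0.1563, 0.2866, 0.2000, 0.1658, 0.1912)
A

Both distributions are close to uniform, making this a harder comparison.

H(A) = 2.3087 bits
H(B) = 2.2859 bits

The distribution closer to uniform has higher entropy.
Answer: A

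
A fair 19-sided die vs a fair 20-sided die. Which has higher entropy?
20-sided die

Both are uniform distributions; for uniform over n outcomes, H = log₂(n). H(19-sided) = log₂(19) = 4.248 bits and H(20-sided) = log₂(20) = 4.322 bits. More outcomes in a uniform distribution means higher entropy.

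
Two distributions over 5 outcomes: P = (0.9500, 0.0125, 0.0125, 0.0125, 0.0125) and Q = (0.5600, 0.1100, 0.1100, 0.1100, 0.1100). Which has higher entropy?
Q

P is highly concentrated on one outcome (95%), making it nearly deterministic. Q spreads its mass more evenly (max 56%). The more spread-out distribution has higher entropy: H(P) ≈ 0.386 bits, H(Q) ≈ 1.870 bits.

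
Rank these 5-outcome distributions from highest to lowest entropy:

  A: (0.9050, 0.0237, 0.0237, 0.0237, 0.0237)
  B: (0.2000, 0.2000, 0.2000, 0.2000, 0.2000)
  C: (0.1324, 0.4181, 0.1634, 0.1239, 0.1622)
B > C > A

Key insight: Entropy is maximized by uniform distributions and minimized by concentrated distributions.

- Uniform distributions have maximum entropy log₂(5) = 2.3219 bits
- The more "peaked" or concentrated a distribution, the lower its entropy

Entropies:
  H(A) = 0.6429 bits
  H(B) = 2.3219 bits
  H(C) = 2.1382 bits

Ranking: B > C > A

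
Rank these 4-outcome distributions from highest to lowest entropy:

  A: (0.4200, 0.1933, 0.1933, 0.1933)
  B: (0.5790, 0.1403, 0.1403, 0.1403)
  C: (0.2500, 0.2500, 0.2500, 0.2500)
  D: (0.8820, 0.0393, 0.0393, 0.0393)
C > A > B > D

Key insight: Entropy is maximized by uniform distributions and minimized by concentrated distributions.

Entropies:
  H(A) = 1.9007 bits
  H(B) = 1.6492 bits
  H(C) = 2.0000 bits
  H(D) = 0.7106 bits

Ranking: C > A > B > D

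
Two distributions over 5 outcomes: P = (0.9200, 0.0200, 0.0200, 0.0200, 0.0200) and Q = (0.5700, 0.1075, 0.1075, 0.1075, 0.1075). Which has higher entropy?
Q

P is highly concentrated on one outcome (92%), making it nearly deterministic. Q spreads its mass more evenly (max 57%). The more spread-out distribution has higher entropy: H(P) ≈ 0.562 bits, H(Q) ≈ 1.846 bits.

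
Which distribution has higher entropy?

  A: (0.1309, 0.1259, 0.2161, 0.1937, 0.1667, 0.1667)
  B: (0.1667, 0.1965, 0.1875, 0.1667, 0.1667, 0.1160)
B

Both distributions are close to uniform, making this a harder comparison.

H(A) = 2.5584 bits
H(B) = 2.5671 bits

The distribution closer to uniform has higher entropy.
Answer: B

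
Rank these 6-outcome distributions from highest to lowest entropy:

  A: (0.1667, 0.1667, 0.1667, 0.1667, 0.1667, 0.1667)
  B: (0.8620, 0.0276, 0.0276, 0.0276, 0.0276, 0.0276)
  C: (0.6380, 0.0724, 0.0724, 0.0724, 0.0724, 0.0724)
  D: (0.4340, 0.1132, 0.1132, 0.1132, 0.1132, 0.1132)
A > D > C > B

Key insight: Entropy is maximized by uniform distributions and minimized by concentrated distributions.

Entropies:
  H(A) = 2.5850 bits
  H(B) = 0.8994 bits
  H(C) = 1.7849 bits
  H(D) = 2.3016 bits

Ranking: A > D > C > B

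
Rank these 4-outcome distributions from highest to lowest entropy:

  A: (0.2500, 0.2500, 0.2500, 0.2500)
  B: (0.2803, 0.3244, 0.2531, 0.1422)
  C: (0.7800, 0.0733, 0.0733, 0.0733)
A > B > C

Key insight: Entropy is maximized by uniform distributions and minimized by concentrated distributions.

- Uniform distributions have maximum entropy log₂(4) = 2.0000 bits
- The more "peaked" or concentrated a distribution, the lower its entropy

Entropies:
  H(A) = 2.0000 bits
  H(B) = 1.9430 bits
  H(C) = 1.1089 bits

Ranking: A > B > C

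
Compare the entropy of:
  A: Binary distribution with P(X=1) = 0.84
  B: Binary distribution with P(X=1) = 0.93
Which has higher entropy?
A

For binary distributions, entropy is maximized at p=0.5 and decreases as p moves toward 0 or 1.

H(A) = H(0.84) = 0.6343 bits
H(B) = H(0.93) = 0.3659 bits

Distribution A (p=0.84) is closer to uniform (p=0.5), so it has higher entropy.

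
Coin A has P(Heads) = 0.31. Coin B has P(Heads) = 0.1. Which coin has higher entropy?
A

For binary distributions, entropy is maximized at p=0.5 and decreases as p moves toward 0 or 1.

H(A) = H(0.31) = 0.8932 bits
H(B) = H(0.1) = 0.4690 bits

Distribution A (p=0.31) is closer to uniform (p=0.5), so it has higher entropy.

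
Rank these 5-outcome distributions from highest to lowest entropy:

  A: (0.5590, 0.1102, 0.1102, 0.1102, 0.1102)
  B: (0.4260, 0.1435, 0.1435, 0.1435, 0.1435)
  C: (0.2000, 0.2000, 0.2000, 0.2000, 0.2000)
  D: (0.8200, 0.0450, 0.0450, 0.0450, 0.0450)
C > B > A > D

Key insight: Entropy is maximized by uniform distributions and minimized by concentrated distributions.

Entropies:
  H(A) = 1.8719 bits
  H(B) = 2.1321 bits
  H(C) = 2.3219 bits
  H(D) = 1.0401 bits

Ranking: C > B > A > D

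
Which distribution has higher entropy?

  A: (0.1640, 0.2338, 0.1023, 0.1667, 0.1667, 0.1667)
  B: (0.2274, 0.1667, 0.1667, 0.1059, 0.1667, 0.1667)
B

Both distributions are close to uniform, making this a harder comparison.

H(A) = 2.5468 bits
H(B) = 2.5523 bits

The distribution closer to uniform has higher entropy.
Answer: B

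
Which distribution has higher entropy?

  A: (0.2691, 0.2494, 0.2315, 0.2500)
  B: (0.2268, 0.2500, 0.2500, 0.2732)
A

Both distributions are close to uniform, making this a harder comparison.

H(A) = 1.9980 bits
H(B) = 1.9969 bits

The distribution closer to uniform has higher entropy.
Answer: A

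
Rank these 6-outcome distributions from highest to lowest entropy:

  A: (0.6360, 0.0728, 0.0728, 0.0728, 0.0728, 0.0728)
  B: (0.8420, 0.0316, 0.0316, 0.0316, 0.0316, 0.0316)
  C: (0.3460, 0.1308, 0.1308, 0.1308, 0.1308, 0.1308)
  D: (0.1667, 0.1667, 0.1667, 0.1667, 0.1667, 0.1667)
D > C > A > B

Key insight: Entropy is maximized by uniform distributions and minimized by concentrated distributions.

Entropies:
  H(A) = 1.7911 bits
  H(B) = 0.9964 bits
  H(C) = 2.4490 bits
  H(D) = 2.5850 bits

Ranking: D > C > A > B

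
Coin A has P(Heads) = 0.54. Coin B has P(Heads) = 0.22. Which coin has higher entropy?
A

For binary distributions, entropy is maximized at p=0.5 and decreases as p moves toward 0 or 1.

H(A) = H(0.54) = 0.9954 bits
H(B) = H(0.22) = 0.7602 bits

Distribution A (p=0.54) is closer to uniform (p=0.5), so it has higher entropy.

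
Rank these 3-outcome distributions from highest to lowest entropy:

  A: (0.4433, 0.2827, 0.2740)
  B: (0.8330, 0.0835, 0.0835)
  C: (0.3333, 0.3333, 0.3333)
C > A > B

Key insight: Entropy is maximized by uniform distributions and minimized by concentrated distributions.

- Uniform distributions have maximum entropy log₂(3) = 1.5850 bits
- The more "peaked" or concentrated a distribution, the lower its entropy

Entropies:
  H(A) = 1.5473 bits
  H(B) = 0.8178 bits
  H(C) = 1.5850 bits

Ranking: C > A > B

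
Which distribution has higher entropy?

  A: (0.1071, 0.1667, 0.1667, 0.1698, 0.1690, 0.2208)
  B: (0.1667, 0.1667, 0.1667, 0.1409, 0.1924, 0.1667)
B

Both distributions are close to uniform, making this a harder comparison.

H(A) = 2.5558 bits
H(B) = 2.5792 bits

The distribution closer to uniform has higher entropy.
Answer: B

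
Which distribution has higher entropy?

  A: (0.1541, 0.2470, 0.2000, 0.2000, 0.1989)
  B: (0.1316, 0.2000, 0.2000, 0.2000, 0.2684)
A

Both distributions are close to uniform, making this a harder comparison.

H(A) = 2.3063 bits
H(B) = 2.2874 bits

The distribution closer to uniform has higher entropy.
Answer: A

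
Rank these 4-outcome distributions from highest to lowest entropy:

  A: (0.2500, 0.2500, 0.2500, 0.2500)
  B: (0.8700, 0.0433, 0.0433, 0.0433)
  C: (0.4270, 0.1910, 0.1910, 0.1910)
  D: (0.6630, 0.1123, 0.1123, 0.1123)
A > C > D > B

Key insight: Entropy is maximized by uniform distributions and minimized by concentrated distributions.

Entropies:
  H(A) = 2.0000 bits
  H(B) = 0.7635 bits
  H(C) = 1.8928 bits
  H(D) = 1.4561 bits

Ranking: A > C > D > B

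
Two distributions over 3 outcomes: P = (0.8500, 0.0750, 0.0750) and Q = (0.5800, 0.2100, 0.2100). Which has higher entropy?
Q

P is highly concentrated on one outcome (85%), making it nearly deterministic. Q spreads its mass more evenly (max 58%). The more spread-out distribution has higher entropy: H(P) ≈ 0.760 bits, H(Q) ≈ 1.401 bits.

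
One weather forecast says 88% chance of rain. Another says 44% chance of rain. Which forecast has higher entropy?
44% forecast

Treat each forecast as a Bernoulli distribution. Binary entropy is maximized at p=0.5 and falls off symmetrically toward 0 or 1. The 44% forecast is closer to 50%, so it is more uncertain. H(88%) ≈ 0.529 bits, H(44%) ≈ 0.990 bits.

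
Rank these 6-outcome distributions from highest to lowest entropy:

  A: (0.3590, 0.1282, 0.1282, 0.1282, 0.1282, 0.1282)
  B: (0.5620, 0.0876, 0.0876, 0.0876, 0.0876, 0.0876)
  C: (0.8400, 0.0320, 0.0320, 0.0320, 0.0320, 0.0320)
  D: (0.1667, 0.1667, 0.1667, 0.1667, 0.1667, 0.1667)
D > A > B > C

Key insight: Entropy is maximized by uniform distributions and minimized by concentrated distributions.

Entropies:
  H(A) = 2.4302 bits
  H(B) = 2.0059 bits
  H(C) = 1.0058 bits
  H(D) = 2.5850 bits

Ranking: D > A > B > C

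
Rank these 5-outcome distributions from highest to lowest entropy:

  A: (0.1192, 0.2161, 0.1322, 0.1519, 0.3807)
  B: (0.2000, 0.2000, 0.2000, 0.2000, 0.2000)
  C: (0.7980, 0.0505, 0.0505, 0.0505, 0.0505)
B > A > C

Key insight: Entropy is maximized by uniform distributions and minimized by concentrated distributions.

- Uniform distributions have maximum entropy log₂(5) = 2.3219 bits
- The more "peaked" or concentrated a distribution, the lower its entropy

Entropies:
  H(A) = 2.1727 bits
  H(B) = 2.3219 bits
  H(C) = 1.1299 bits

Ranking: B > A > C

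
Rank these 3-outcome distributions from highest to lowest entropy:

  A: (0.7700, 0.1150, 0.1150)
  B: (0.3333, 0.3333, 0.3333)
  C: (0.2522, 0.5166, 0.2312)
B > C > A

Key insight: Entropy is maximized by uniform distributions and minimized by concentrated distributions.

- Uniform distributions have maximum entropy log₂(3) = 1.5850 bits
- The more "peaked" or concentrated a distribution, the lower its entropy

Entropies:
  H(A) = 1.0080 bits
  H(B) = 1.5850 bits
  H(C) = 1.4819 bits

Ranking: B > C > A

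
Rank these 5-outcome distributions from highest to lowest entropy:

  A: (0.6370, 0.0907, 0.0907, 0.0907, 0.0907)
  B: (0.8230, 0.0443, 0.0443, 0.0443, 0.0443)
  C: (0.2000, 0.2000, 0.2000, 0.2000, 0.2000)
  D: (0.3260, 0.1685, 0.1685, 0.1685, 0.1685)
C > D > A > B

Key insight: Entropy is maximized by uniform distributions and minimized by concentrated distributions.

Entropies:
  H(A) = 1.6711 bits
  H(B) = 1.0275 bits
  H(C) = 2.3219 bits
  H(D) = 2.2588 bits

Ranking: C > D > A > B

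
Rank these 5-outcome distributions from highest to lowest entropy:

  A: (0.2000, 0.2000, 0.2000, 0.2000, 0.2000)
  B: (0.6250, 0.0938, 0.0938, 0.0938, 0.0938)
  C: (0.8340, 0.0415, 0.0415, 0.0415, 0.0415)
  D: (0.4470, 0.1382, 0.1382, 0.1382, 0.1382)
A > D > B > C

Key insight: Entropy is maximized by uniform distributions and minimized by concentrated distributions.

Entropies:
  H(A) = 2.3219 bits
  H(B) = 1.7044 bits
  H(C) = 0.9805 bits
  H(D) = 2.0979 bits

Ranking: A > D > B > C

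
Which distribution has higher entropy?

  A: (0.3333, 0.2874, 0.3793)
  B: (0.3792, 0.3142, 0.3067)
B

Both distributions are close to uniform, making this a harder comparison.

H(A) = 1.5758 bits
H(B) = 1.5782 bits

The distribution closer to uniform has higher entropy.
Answer: B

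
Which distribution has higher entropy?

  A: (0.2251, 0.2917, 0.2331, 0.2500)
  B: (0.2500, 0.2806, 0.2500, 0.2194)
B

Both distributions are close to uniform, making this a harder comparison.

H(A) = 1.9925 bits
H(B) = 1.9946 bits

The distribution closer to uniform has higher entropy.
Answer: B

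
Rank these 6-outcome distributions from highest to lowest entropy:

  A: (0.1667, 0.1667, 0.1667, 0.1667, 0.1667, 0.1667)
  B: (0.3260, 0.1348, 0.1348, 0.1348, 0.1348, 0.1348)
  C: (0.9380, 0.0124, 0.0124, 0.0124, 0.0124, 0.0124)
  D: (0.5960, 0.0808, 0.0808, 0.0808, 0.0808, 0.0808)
A > B > D > C

Key insight: Entropy is maximized by uniform distributions and minimized by concentrated distributions.

Entropies:
  H(A) = 2.5850 bits
  H(B) = 2.4758 bits
  H(C) = 0.4793 bits
  H(D) = 1.9113 bits

Ranking: A > B > D > C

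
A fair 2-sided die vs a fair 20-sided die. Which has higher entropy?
20-sided die

Both are uniform distributions; for uniform over n outcomes, H = log₂(n). H(2-sided) = log₂(2) = 1.000 bits and H(20-sided) = log₂(20) = 4.322 bits. More outcomes in a uniform distribution means higher entropy.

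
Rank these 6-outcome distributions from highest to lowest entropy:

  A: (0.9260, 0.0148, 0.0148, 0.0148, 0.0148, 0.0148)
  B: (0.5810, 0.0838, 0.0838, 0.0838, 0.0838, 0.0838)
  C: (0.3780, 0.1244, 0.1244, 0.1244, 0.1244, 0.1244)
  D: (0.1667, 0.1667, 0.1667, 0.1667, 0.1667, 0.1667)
D > C > B > A

Key insight: Entropy is maximized by uniform distributions and minimized by concentrated distributions.

Entropies:
  H(A) = 0.5525 bits
  H(B) = 1.9539 bits
  H(C) = 2.4009 bits
  H(D) = 2.5850 bits

Ranking: D > C > B > A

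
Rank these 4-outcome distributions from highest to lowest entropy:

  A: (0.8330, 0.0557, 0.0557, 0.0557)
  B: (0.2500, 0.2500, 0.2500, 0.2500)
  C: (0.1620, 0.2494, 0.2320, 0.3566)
B > C > A

Key insight: Entropy is maximized by uniform distributions and minimized by concentrated distributions.

- Uniform distributions have maximum entropy log₂(4) = 2.0000 bits
- The more "peaked" or concentrated a distribution, the lower its entropy

Entropies:
  H(A) = 0.9155 bits
  H(B) = 2.0000 bits
  H(C) = 1.9446 bits

Ranking: B > C > A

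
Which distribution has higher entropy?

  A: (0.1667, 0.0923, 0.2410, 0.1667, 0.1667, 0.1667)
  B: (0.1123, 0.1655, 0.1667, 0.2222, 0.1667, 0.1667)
B

Both distributions are close to uniform, making this a harder comparison.

H(A) = 2.5354 bits
H(B) = 2.5584 bits

The distribution closer to uniform has higher entropy.
Answer: B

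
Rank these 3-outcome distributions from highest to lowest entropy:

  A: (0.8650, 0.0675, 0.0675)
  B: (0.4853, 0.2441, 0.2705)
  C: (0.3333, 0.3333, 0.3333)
C > B > A

Key insight: Entropy is maximized by uniform distributions and minimized by concentrated distributions.

- Uniform distributions have maximum entropy log₂(3) = 1.5850 bits
- The more "peaked" or concentrated a distribution, the lower its entropy

Entropies:
  H(A) = 0.7060 bits
  H(B) = 1.5131 bits
  H(C) = 1.5850 bits

Ranking: C > B > A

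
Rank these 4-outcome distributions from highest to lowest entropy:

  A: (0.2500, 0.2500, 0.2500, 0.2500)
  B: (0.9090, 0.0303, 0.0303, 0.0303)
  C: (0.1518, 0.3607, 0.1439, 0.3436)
A > C > B

Key insight: Entropy is maximized by uniform distributions and minimized by concentrated distributions.

- Uniform distributions have maximum entropy log₂(4) = 2.0000 bits
- The more "peaked" or concentrated a distribution, the lower its entropy

Entropies:
  H(A) = 2.0000 bits
  H(B) = 0.5840 bits
  H(C) = 1.8755 bits

Ranking: A > C > B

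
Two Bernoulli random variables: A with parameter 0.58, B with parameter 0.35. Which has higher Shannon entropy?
A

For binary distributions, entropy is maximized at p=0.5 and decreases as p moves toward 0 or 1.

H(A) = H(0.58) = 0.9815 bits
H(B) = H(0.35) = 0.9341 bits

Distribution A (p=0.58) is closer to uniform (p=0.5), so it has higher entropy.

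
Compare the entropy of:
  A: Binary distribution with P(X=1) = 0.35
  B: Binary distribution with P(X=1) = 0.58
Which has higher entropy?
B

For binary distributions, entropy is maximized at p=0.5 and decreases as p moves toward 0 or 1.

H(A) = H(0.35) = 0.9341 bits
H(B) = H(0.58) = 0.9815 bits

Distribution B (p=0.58) is closer to uniform (p=0.5), so it has higher entropy.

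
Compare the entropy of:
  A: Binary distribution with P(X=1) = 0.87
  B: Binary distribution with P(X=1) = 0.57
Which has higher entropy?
B

For binary distributions, entropy is maximized at p=0.5 and decreases as p moves toward 0 or 1.

H(A) = H(0.87) = 0.5574 bits
H(B) = H(0.57) = 0.9858 bits

Distribution B (p=0.57) is closer to uniform (p=0.5), so it has higher entropy.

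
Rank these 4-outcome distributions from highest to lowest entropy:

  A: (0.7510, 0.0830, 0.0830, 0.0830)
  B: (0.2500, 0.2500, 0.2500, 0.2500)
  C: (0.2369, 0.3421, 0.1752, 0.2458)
B > C > A

Key insight: Entropy is maximized by uniform distributions and minimized by concentrated distributions.

- Uniform distributions have maximum entropy log₂(4) = 2.0000 bits
- The more "peaked" or concentrated a distribution, the lower its entropy

Entropies:
  H(A) = 1.2043 bits
  H(B) = 2.0000 bits
  H(C) = 1.9595 bits

Ranking: B > C > A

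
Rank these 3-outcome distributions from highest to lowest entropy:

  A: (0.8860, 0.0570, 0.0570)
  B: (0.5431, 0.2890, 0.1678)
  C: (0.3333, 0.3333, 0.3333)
C > B > A

Key insight: Entropy is maximized by uniform distributions and minimized by concentrated distributions.

- Uniform distributions have maximum entropy log₂(3) = 1.5850 bits
- The more "peaked" or concentrated a distribution, the lower its entropy

Entropies:
  H(A) = 0.6259 bits
  H(B) = 1.4280 bits
  H(C) = 1.5850 bits

Ranking: C > B > A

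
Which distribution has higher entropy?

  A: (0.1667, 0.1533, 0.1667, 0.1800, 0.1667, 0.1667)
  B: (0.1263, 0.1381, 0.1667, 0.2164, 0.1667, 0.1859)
A

Both distributions are close to uniform, making this a harder comparison.

H(A) = 2.5834 bits
H(B) = 2.5622 bits

The distribution closer to uniform has higher entropy.
Answer: A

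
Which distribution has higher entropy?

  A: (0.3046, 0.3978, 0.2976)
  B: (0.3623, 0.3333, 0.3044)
B

Both distributions are close to uniform, making this a harder comparison.

H(A) = 1.5718 bits
H(B) = 1.5813 bits

The distribution closer to uniform has higher entropy.
Answer: B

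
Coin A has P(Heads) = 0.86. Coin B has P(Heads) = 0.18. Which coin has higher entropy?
B

For binary distributions, entropy is maximized at p=0.5 and decreases as p moves toward 0 or 1.

H(A) = H(0.86) = 0.5842 bits
H(B) = H(0.18) = 0.6801 bits

Distribution B (p=0.18) is closer to uniform (p=0.5), so it has higher entropy.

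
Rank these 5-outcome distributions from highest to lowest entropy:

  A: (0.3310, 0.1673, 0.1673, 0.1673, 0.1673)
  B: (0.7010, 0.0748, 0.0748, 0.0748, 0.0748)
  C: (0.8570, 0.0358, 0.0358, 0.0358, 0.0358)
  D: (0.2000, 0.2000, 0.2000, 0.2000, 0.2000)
D > A > B > C

Key insight: Entropy is maximized by uniform distributions and minimized by concentrated distributions.

Entropies:
  H(A) = 2.2539 bits
  H(B) = 1.4781 bits
  H(C) = 0.8780 bits
  H(D) = 2.3219 bits

Ranking: D > A > B > C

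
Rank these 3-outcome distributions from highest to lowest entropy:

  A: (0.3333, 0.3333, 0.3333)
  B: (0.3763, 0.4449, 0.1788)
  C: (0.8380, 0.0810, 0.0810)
A > B > C

Key insight: Entropy is maximized by uniform distributions and minimized by concentrated distributions.

- Uniform distributions have maximum entropy log₂(3) = 1.5850 bits
- The more "peaked" or concentrated a distribution, the lower its entropy

Entropies:
  H(A) = 1.5850 bits
  H(B) = 1.4946 bits
  H(C) = 0.8011 bits

Ranking: A > B > C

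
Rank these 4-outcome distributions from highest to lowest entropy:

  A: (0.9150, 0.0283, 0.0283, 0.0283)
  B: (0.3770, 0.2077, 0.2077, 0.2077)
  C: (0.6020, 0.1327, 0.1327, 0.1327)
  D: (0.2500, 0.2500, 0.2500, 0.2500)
D > B > C > A

Key insight: Entropy is maximized by uniform distributions and minimized by concentrated distributions.

Entropies:
  H(A) = 0.5543 bits
  H(B) = 1.9433 bits
  H(C) = 1.6006 bits
  H(D) = 2.0000 bits

Ranking: D > B > C > A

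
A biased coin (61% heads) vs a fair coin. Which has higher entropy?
Fair coin

The fair coin is uniform (p=0.5), maximizing binary entropy at 1 bit. The biased coin has H(0.61) ≈ 0.965 bits — its outcome is more predictable, so its entropy is lower.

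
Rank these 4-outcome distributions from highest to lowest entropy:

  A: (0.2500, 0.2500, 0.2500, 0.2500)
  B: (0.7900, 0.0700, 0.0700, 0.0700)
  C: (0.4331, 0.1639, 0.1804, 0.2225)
A > C > B

Key insight: Entropy is maximized by uniform distributions and minimized by concentrated distributions.

- Uniform distributions have maximum entropy log₂(4) = 2.0000 bits
- The more "peaked" or concentrated a distribution, the lower its entropy

Entropies:
  H(A) = 2.0000 bits
  H(B) = 1.0743 bits
  H(C) = 1.8787 bits

Ranking: A > C > B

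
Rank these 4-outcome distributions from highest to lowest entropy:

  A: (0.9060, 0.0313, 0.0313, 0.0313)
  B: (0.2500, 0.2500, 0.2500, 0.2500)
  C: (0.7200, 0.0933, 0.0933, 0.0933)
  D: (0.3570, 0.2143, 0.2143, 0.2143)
B > D > C > A

Key insight: Entropy is maximized by uniform distributions and minimized by concentrated distributions.

Entropies:
  H(A) = 0.5987 bits
  H(B) = 2.0000 bits
  H(C) = 1.2992 bits
  H(D) = 1.9593 bits

Ranking: B > D > C > A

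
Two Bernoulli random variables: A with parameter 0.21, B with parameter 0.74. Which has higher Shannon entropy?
B

For binary distributions, entropy is maximized at p=0.5 and decreases as p moves toward 0 or 1.

H(A) = H(0.21) = 0.7415 bits
H(B) = H(0.74) = 0.8267 bits

Distribution B (p=0.74) is closer to uniform (p=0.5), so it has higher entropy.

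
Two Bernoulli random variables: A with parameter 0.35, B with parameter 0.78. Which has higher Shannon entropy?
A

For binary distributions, entropy is maximized at p=0.5 and decreases as p moves toward 0 or 1.

H(A) = H(0.35) = 0.9341 bits
H(B) = H(0.78) = 0.7602 bits

Distribution A (p=0.35) is closer to uniform (p=0.5), so it has higher entropy.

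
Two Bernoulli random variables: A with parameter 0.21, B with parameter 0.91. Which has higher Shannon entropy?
A

For binary distributions, entropy is maximized at p=0.5 and decreases as p moves toward 0 or 1.

H(A) = H(0.21) = 0.7415 bits
H(B) = H(0.91) = 0.4365 bits

Distribution A (p=0.21) is closer to uniform (p=0.5), so it has higher entropy.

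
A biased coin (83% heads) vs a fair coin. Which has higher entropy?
Fair coin

The fair coin is uniform (p=0.5), maximizing binary entropy at 1 bit. The biased coin has H(0.83) ≈ 0.658 bits — its outcome is more predictable, so its entropy is lower.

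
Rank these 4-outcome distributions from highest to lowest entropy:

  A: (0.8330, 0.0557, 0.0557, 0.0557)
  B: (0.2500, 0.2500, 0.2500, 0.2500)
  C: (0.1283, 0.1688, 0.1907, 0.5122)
B > C > A

Key insight: Entropy is maximized by uniform distributions and minimized by concentrated distributions.

- Uniform distributions have maximum entropy log₂(4) = 2.0000 bits
- The more "peaked" or concentrated a distribution, the lower its entropy

Entropies:
  H(A) = 0.9155 bits
  H(B) = 2.0000 bits
  H(C) = 1.7636 bits

Ranking: B > C > A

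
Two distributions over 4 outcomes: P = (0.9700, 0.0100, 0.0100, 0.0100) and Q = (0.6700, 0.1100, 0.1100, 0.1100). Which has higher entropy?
Q

P is highly concentrated on one outcome (97%), making it nearly deterministic. Q spreads its mass more evenly (max 67%). The more spread-out distribution has higher entropy: H(P) ≈ 0.242 bits, H(Q) ≈ 1.438 bits.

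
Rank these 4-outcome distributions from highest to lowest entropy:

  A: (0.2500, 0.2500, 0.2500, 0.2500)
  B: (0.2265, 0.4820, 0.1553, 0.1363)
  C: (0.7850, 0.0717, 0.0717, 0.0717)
A > B > C

Key insight: Entropy is maximized by uniform distributions and minimized by concentrated distributions.

- Uniform distributions have maximum entropy log₂(4) = 2.0000 bits
- The more "peaked" or concentrated a distribution, the lower its entropy

Entropies:
  H(A) = 2.0000 bits
  H(B) = 1.8018 bits
  H(C) = 1.0917 bits

Ranking: A > B > C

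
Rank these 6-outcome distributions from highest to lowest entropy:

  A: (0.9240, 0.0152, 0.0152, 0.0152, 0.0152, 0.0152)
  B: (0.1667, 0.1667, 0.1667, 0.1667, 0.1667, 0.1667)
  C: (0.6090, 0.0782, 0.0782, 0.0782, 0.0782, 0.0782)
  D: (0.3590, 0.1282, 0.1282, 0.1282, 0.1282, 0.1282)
B > D > C > A

Key insight: Entropy is maximized by uniform distributions and minimized by concentrated distributions.

Entropies:
  H(A) = 0.5644 bits
  H(B) = 2.5850 bits
  H(C) = 1.8733 bits
  H(D) = 2.4302 bits

Ranking: B > D > C > A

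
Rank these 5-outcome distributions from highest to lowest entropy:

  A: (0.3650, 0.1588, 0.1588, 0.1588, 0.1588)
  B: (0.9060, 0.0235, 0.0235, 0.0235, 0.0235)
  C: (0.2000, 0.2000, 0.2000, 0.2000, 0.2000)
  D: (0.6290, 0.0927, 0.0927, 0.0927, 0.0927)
C > A > D > B

Key insight: Entropy is maximized by uniform distributions and minimized by concentrated distributions.

Entropies:
  H(A) = 2.2168 bits
  H(B) = 0.6377 bits
  H(C) = 2.3219 bits
  H(D) = 1.6934 bits

Ranking: C > A > D > B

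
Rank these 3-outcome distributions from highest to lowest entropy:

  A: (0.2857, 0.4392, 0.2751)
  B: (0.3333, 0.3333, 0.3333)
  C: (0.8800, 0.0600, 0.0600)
B > A > C

Key insight: Entropy is maximized by uniform distributions and minimized by concentrated distributions.

- Uniform distributions have maximum entropy log₂(3) = 1.5850 bits
- The more "peaked" or concentrated a distribution, the lower its entropy

Entropies:
  H(A) = 1.5500 bits
  H(B) = 1.5850 bits
  H(C) = 0.6494 bits

Ranking: B > A > C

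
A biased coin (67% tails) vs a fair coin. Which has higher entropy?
Fair coin

The fair coin is uniform (p=0.5), maximizing binary entropy at 1 bit. The biased coin has H(0.67) ≈ 0.915 bits — its outcome is more predictable, so its entropy is lower.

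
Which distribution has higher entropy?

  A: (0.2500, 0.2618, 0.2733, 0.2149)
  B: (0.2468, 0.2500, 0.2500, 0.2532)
B

Both distributions are close to uniform, making this a harder comparison.

H(A) = 1.9944 bits
H(B) = 1.9999 bits

The distribution closer to uniform has higher entropy.
Answer: B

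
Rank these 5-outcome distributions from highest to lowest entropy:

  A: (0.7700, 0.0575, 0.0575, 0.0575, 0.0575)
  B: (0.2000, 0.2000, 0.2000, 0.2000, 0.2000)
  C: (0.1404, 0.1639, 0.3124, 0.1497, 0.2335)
B > C > A

Key insight: Entropy is maximized by uniform distributions and minimized by concentrated distributions.

- Uniform distributions have maximum entropy log₂(5) = 2.3219 bits
- The more "peaked" or concentrated a distribution, the lower its entropy

Entropies:
  H(A) = 1.2380 bits
  H(B) = 2.3219 bits
  H(C) = 2.2500 bits

Ranking: B > C > A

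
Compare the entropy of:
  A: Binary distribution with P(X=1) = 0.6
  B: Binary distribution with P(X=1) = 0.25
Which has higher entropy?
A

For binary distributions, entropy is maximized at p=0.5 and decreases as p moves toward 0 or 1.

H(A) = H(0.6) = 0.9710 bits
H(B) = H(0.25) = 0.8113 bits

Distribution A (p=0.6) is closer to uniform (p=0.5), so it has higher entropy.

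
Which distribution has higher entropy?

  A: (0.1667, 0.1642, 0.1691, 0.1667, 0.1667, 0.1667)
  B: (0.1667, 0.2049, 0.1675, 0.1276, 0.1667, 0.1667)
A

Both distributions are close to uniform, making this a harder comparison.

H(A) = 2.5849 bits
H(B) = 2.5719 bits

The distribution closer to uniform has higher entropy.
Answer: A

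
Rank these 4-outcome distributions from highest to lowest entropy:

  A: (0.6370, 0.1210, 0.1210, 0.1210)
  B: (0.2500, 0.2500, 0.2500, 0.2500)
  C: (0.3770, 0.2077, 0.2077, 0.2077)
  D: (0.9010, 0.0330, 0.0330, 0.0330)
B > C > A > D

Key insight: Entropy is maximized by uniform distributions and minimized by concentrated distributions.

Entropies:
  H(A) = 1.5205 bits
  H(B) = 2.0000 bits
  H(C) = 1.9433 bits
  H(D) = 0.6227 bits

Ranking: B > C > A > D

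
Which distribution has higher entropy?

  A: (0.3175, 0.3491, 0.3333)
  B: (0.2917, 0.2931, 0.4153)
A

Both distributions are close to uniform, making this a harder comparison.

H(A) = 1.5839 bits
H(B) = 1.5639 bits

The distribution closer to uniform has higher entropy.
Answer: A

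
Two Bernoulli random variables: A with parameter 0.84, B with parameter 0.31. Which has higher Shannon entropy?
B

For binary distributions, entropy is maximized at p=0.5 and decreases as p moves toward 0 or 1.

H(A) = H(0.84) = 0.6343 bits
H(B) = H(0.31) = 0.8932 bits

Distribution B (p=0.31) is closer to uniform (p=0.5), so it has higher entropy.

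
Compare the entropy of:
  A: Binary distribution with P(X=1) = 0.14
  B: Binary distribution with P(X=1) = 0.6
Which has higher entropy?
B

For binary distributions, entropy is maximized at p=0.5 and decreases as p moves toward 0 or 1.

H(A) = H(0.14) = 0.5842 bits
H(B) = H(0.6) = 0.9710 bits

Distribution B (p=0.6) is closer to uniform (p=0.5), so it has higher entropy.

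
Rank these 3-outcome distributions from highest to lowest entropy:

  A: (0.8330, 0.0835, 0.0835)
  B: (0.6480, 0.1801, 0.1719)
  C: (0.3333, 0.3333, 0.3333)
C > B > A

Key insight: Entropy is maximized by uniform distributions and minimized by concentrated distributions.

- Uniform distributions have maximum entropy log₂(3) = 1.5850 bits
- The more "peaked" or concentrated a distribution, the lower its entropy

Entropies:
  H(A) = 0.8178 bits
  H(B) = 1.2877 bits
  H(C) = 1.5850 bits

Ranking: C > B > A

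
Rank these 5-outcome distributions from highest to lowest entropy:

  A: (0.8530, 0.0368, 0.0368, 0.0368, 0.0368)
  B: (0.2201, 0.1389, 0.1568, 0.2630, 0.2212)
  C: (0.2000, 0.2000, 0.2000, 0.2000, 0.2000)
C > B > A

Key insight: Entropy is maximized by uniform distributions and minimized by concentrated distributions.

- Uniform distributions have maximum entropy log₂(5) = 2.3219 bits
- The more "peaked" or concentrated a distribution, the lower its entropy

Entropies:
  H(A) = 0.8963 bits
  H(B) = 2.2836 bits
  H(C) = 2.3219 bits

Ranking: C > B > A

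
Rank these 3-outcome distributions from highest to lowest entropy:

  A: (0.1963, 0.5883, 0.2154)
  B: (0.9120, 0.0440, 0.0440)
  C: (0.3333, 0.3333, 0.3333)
C > A > B

Key insight: Entropy is maximized by uniform distributions and minimized by concentrated distributions.

- Uniform distributions have maximum entropy log₂(3) = 1.5850 bits
- The more "peaked" or concentrated a distribution, the lower its entropy

Entropies:
  H(A) = 1.3885 bits
  H(B) = 0.5178 bits
  H(C) = 1.5850 bits

Ranking: C > A > B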